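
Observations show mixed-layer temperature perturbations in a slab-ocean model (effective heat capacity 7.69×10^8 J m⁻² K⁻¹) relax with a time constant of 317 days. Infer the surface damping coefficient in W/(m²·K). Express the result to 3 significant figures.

28.1

Areal heat capacity C = 7.69×10^8 J m⁻² K⁻¹ (given).
τ = 317 days = 2.74×10^7 s.
λ = C / τ = 7.69×10^8 / 2.74×10^7 = 28.1 W/(m²·K).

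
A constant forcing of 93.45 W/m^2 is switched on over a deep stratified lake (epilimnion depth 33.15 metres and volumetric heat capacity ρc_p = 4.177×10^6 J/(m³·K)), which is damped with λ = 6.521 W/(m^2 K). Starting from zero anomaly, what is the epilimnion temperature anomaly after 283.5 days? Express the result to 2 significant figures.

9.8 K

Areal heat capacity C = ρc_p × D = 4.177×10^6 × 33.15 = 1.38×10^8 J/(m²·K).
τ = C / λ = 1.38×10^8 / 6.521 = 2.12×10^7 s.
Equilibrium anomaly ΔT_eq = F / λ = 93.45 / 6.521 = 14.3 K.
t = 283.5 days = 2.45×10^7 s, so t/τ = 1.15.
ΔT(t) = ΔT_eq (1 − e^(−t/τ)) = 14.3 × (1 − e^−1.15) = 9.81 K.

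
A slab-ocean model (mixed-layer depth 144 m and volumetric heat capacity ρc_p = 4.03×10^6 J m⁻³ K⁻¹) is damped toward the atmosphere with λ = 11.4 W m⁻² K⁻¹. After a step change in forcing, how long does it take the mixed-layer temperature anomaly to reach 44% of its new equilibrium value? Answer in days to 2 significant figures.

Areal heat capacity C = ρc_p × D = 4.03×10^6 × 144 = 5.80×10^8 J/(m^2 K).
τ = C / λ = 5.80×10^8 / 11.4 = 5.09×10^7 s.
Fraction reached: 1 − e^(−t/τ) = 0.44 ⇒ t = −τ ln(1 − 0.44) = τ × 0.580.
t = 2.95×10^7 s = 342 days.

340 days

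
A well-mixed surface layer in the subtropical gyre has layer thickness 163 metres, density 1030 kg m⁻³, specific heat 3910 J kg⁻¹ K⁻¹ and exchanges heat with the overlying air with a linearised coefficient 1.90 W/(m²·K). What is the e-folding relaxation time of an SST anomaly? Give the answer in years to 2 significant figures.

Areal heat capacity C = ρ c_p D = 1030 × 3910 × 163 = 6.56×10^8 J/(m^2 K).
Relaxation time τ = C / λ = 6.56×10^8 / 1.90 = 3.45×10^8 s.
In years: 3.45×10^8 s / (3.156×10^7 s/year) = 10.9 years.

11 years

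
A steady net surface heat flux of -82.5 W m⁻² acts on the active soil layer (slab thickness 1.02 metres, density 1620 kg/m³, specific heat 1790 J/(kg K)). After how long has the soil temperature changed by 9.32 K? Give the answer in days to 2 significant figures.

3.9 days

Areal heat capacity C = ρ c_p D = 1620 × 1790 × 1.02 = 2.96×10^6 J/(m^2 K).
Time required: Δt = C ΔT / F = 2.96×10^6 × -9.32 / -82.5 = 3.34×10^5 s.
In days: 3.34×10^5 s / (86400 s/day) = 3.87 days.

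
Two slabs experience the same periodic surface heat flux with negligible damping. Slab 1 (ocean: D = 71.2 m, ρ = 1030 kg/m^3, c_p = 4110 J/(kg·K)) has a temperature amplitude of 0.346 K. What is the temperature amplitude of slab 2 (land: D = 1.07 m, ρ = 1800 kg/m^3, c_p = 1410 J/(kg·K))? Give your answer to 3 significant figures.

38.4 K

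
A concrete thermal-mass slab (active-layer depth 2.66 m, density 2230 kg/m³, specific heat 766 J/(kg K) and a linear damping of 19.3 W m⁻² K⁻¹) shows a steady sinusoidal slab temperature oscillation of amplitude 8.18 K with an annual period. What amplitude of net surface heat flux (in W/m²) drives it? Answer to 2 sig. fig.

160

Areal heat capacity C = ρ c_p D = 2230 × 766 × 2.66 = 4.54×10^6 J m⁻² K⁻¹.
ω = 2π / 3.15×10^7 s = 1.99×10^-7 s⁻¹.
√((Cω)² + λ²) = √((0.905)² + 19.3²) = 19.3 W/(m²·K).
F₀ = A × √((Cω)²+λ²) = 8.18 × 19.3 = 158 W/m².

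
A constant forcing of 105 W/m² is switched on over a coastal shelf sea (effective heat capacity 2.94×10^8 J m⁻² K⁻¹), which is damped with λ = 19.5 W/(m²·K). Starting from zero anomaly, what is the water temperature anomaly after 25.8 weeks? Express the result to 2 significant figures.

3.5 K

Areal heat capacity C = 2.94×10^8 J m⁻² K⁻¹ (given).
τ = C / λ = 2.94×10^8 / 19.5 = 1.51×10^7 s.
Equilibrium anomaly ΔT_eq = F / λ = 105 / 19.5 = 5.38 K.
t = 25.8 weeks = 1.56×10^7 s, so t/τ = 1.03.
ΔT(t) = ΔT_eq (1 − e^(−t/τ)) = 5.38 × (1 − e^−1.03) = 3.47 K.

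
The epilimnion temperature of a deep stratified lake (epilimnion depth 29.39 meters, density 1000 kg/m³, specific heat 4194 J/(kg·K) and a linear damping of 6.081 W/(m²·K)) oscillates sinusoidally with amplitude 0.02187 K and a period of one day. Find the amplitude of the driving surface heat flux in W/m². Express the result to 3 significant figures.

Areal heat capacity C = ρ c_p D = 1000 × 4194 × 29.39 = 1.23×10^8 J/(m²·K).
ω = 2π / 86400 s = 7.27×10^-5 s⁻¹.
√((Cω)² + λ²) = √((8960)² + 6.081²) = 8960 W/(m²·K).
F₀ = A × √((Cω)²+λ²) = 0.02187 × 8960 = 196 W/m².

196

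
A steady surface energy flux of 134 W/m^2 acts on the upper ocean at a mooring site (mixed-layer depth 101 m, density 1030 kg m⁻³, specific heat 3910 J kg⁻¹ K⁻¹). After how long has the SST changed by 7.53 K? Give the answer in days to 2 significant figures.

Areal heat capacity C = ρ c_p D = 1030 × 3910 × 101 = 4.07×10^8 J/(m²·K).
Time required: Δt = C ΔT / F = 4.07×10^8 × 7.53 / 134 = 2.29×10^7 s.
In days: 2.29×10^7 s / (86400 s/day) = 265 days.

260 days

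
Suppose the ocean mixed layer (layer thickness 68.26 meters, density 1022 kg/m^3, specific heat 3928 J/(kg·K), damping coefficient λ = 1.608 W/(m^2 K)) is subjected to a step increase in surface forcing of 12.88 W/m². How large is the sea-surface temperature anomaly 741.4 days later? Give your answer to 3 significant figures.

2.51 K

Areal heat capacity C = ρ c_p D = 1022 × 3928 × 68.26 = 2.74×10^8 J m⁻² K⁻¹.
τ = C / λ = 2.74×10^8 / 1.608 = 1.70×10^8 s.
Equilibrium anomaly ΔT_eq = F / λ = 12.88 / 1.608 = 8.01 K.
t = 741.4 days = 6.41×10^7 s, so t/τ = 0.376.
ΔT(t) = ΔT_eq (1 − e^(−t/τ)) = 8.01 × (1 − e^−0.376) = 2.51 K.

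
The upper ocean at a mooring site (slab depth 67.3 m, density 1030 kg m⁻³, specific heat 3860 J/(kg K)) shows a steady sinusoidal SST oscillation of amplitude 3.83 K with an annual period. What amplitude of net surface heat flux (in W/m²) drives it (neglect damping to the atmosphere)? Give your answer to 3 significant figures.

Areal heat capacity C = ρ c_p D = 1030 × 3860 × 67.3 = 2.68×10^8 J/(m^2 K).
ω = 2π / 3.15×10^7 s = 1.99×10^-7 s⁻¹.
Cω = 2.68×10^8 × 1.99×10^-7 = 53.3 W/(m²·K).
F₀ = A × Cω = 3.83 × 53.3 = 204 W/m².

204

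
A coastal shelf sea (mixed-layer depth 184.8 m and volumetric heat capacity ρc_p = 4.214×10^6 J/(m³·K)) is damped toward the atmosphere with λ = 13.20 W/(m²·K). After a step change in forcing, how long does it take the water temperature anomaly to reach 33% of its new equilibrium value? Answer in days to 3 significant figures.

273 days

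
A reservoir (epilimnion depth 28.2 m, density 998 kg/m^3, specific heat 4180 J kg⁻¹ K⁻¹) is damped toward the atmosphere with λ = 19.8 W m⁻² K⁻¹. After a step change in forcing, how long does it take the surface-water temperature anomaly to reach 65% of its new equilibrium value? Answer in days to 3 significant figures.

Areal heat capacity C = ρ c_p D = 998 × 4180 × 28.2 = 1.18×10^8 J/(m^2 K).
τ = C / λ = 1.18×10^8 / 19.8 = 5.94×10^6 s.
Fraction reached: 1 − e^(−t/τ) = 0.65 ⇒ t = −τ ln(1 − 0.65) = τ × 1.05.
t = 6.24×10^6 s = 72.2 days.

72.2 days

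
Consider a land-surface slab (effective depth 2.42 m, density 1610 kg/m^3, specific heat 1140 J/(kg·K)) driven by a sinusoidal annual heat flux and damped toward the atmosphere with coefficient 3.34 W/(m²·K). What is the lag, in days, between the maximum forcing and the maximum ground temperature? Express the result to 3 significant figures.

Areal heat capacity C = ρ c_p D = 1610 × 1140 × 2.42 = 4.44×10^6 J/(m²·K).
ω = 2π / 3.15×10^7 s = 1.99×10^-7 s⁻¹.
Phase lag φ = arctan(Cω/λ) = arctan(0.885/3.34) = 0.259 rad.
Time lag = φ / ω = 0.259 / 1.99×10^-7 = 1.30×10^6 s = 15.0 days.

15.0 days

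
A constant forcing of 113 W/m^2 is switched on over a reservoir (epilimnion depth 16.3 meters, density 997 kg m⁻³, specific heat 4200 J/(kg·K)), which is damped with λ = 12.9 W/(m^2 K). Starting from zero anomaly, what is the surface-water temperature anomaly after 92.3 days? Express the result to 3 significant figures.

Areal heat capacity C = ρ c_p D = 997 × 4200 × 16.3 = 6.83×10^7 J m⁻² K⁻¹.
τ = C / λ = 6.83×10^7 / 12.9 = 5.29×10^6 s.
Equilibrium anomaly ΔT_eq = F / λ = 113 / 12.9 = 8.76 K.
t = 92.3 days = 7.97×10^6 s, so t/τ = 1.51.
ΔT(t) = ΔT_eq (1 − e^(−t/τ)) = 8.76 × (1 − e^−1.51) = 6.82 K.

6.82 K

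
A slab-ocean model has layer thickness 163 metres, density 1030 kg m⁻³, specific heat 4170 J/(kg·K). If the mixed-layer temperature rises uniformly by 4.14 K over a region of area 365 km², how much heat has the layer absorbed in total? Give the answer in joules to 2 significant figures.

1.1×10^18 J

Areal heat capacity C = ρ c_p D = 1030 × 4170 × 163 = 7.00×10^8 J/(m^2 K).
Heat per unit area: q = C ΔT = 7.00×10^8 × 4.14 = 2.90×10^9 J/m².
Total heat: Q = q × A = 2.90×10^9 × (365 × 10⁶ m²) = 1.06×10^18 J.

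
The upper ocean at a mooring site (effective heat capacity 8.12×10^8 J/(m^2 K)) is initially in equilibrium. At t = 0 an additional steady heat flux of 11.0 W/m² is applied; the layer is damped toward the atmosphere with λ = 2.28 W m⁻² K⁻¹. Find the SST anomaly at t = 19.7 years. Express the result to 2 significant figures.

4.0 K

Areal heat capacity C = 8.12×10^8 J/(m^2 K) (given).
τ = C / λ = 8.12×10^8 / 2.28 = 3.56×10^8 s.
Equilibrium anomaly ΔT_eq = F / λ = 11.0 / 2.28 = 4.82 K.
t = 19.7 years = 6.22×10^8 s, so t/τ = 1.75.
ΔT(t) = ΔT_eq (1 − e^(−t/τ)) = 4.82 × (1 − e^−1.75) = 3.98 K.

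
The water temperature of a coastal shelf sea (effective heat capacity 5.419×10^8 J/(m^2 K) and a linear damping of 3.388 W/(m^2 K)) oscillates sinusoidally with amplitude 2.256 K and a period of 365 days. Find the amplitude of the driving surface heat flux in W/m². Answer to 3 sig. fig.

244

Areal heat capacity C = 5.419×10^8 J/(m^2 K) (given).
ω = 2π / 3.15×10^7 s = 1.99×10^-7 s⁻¹.
√((Cω)² + λ²) = √((108)² + 3.388²) = 108 W/(m²·K).
F₀ = A × √((Cω)²+λ²) = 2.256 × 108 = 244 W/m².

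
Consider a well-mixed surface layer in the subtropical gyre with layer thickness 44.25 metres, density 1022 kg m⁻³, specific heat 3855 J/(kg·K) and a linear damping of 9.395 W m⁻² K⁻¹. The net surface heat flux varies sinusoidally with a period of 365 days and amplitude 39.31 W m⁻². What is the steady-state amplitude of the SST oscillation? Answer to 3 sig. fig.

1.09 K

Areal heat capacity C = ρ c_p D = 1022 × 3855 × 44.25 = 1.74×10^8 J m⁻² K⁻¹.
Angular frequency ω = 2π / T = 2π / 3.15×10^7 s = 1.99×10^-7 s⁻¹.
√((Cω)² + λ²) = √((34.7)² + 9.395²) = 36.0 W/(m²·K).
Amplitude A = F₀ / √((Cω)²+λ²) = 39.31 / 36.0 = 1.09 K.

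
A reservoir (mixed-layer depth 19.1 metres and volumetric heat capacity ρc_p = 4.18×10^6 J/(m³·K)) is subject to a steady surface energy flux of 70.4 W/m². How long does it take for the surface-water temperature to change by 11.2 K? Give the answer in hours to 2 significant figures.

Areal heat capacity C = ρc_p × D = 4.18×10^6 × 19.1 = 7.98×10^7 J/(m²·K).
Time required: Δt = C ΔT / F = 7.98×10^7 × 11.2 / 70.4 = 1.27×10^7 s.
In hours: 1.27×10^7 s / (3600 s/hour) = 3530 hours.

3500 hours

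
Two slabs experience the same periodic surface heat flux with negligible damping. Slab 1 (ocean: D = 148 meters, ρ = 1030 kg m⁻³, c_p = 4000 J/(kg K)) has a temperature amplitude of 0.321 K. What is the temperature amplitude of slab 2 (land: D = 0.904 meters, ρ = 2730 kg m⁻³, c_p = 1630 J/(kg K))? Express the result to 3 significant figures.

48.7 K

C_ocean = 6.10×10^8 J/(m²·K); C_land = 4.02×10^6 J/(m²·K).
A ∝ 1/C ⇒ A_land = A_ocean × C_ocean/C_land = 0.321 × 152 = 48.7 K.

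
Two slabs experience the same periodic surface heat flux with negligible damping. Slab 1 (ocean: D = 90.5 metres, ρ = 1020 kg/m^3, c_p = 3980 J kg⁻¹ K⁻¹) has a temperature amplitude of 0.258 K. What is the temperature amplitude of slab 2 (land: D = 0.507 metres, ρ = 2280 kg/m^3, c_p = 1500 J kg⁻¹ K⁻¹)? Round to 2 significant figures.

C_ocean = 3.67×10^8 J/(m²·K); C_land = 1.73×10^6 J/(m²·K).
A ∝ 1/C ⇒ A_land = A_ocean × C_ocean/C_land = 0.258 × 212 = 54.7 K.

55 K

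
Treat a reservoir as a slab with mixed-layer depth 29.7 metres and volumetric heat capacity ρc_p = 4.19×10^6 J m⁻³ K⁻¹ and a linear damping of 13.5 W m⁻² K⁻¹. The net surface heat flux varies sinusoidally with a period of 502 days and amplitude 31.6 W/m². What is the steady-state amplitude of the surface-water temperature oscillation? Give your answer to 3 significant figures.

Areal heat capacity C = ρc_p × D = 4.19×10^6 × 29.7 = 1.24×10^8 J/(m^2 K).
Angular frequency ω = 2π / T = 2π / 4.34×10^7 s = 1.45×10^-7 s⁻¹.
√((Cω)² + λ²) = √((18.0)² + 13.5²) = 22.5 W/(m²·K).
Amplitude A = F₀ / √((Cω)²+λ²) = 31.6 / 22.5 = 1.40 K.

1.40 K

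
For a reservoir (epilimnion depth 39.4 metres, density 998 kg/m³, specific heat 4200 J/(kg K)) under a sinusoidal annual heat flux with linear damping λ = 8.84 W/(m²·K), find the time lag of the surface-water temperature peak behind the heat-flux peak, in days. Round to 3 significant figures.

76.0 days

Areal heat capacity C = ρ c_p D = 998 × 4200 × 39.4 = 1.65×10^8 J/(m²·K).
ω = 2π / 3.15×10^7 s = 1.99×10^-7 s⁻¹.
Phase lag φ = arctan(Cω/λ) = arctan(32.9/8.84) = 1.31 rad.
Time lag = φ / ω = 1.31 / 1.99×10^-7 = 6.57×10^6 s = 76.0 days.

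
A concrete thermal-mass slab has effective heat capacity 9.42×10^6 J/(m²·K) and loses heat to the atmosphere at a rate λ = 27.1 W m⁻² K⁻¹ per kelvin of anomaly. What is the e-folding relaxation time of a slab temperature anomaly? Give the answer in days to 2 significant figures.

4.0 days

Areal heat capacity C = 9.42×10^6 J/(m²·K) (given).
Relaxation time τ = C / λ = 9.42×10^6 / 27.1 = 3.48×10^5 s.
In days: 3.48×10^5 s / (86400 s/day) = 4.02 days.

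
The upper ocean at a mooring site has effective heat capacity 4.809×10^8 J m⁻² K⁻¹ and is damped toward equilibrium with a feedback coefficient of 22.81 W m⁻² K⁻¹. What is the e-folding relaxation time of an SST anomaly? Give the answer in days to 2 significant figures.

240 days

Areal heat capacity C = 4.809×10^8 J m⁻² K⁻¹ (given).
Relaxation time τ = C / λ = 4.81×10^8 / 22.81 = 2.11×10^7 s.
In days: 2.11×10^7 s / (86400 s/day) = 244 days.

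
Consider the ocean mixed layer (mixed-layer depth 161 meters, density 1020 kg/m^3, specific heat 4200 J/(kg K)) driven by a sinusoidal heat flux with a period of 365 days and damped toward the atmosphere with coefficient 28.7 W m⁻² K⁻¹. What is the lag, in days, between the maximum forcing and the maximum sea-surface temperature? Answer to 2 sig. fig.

79 days

Areal heat capacity C = ρ c_p D = 1020 × 4200 × 161 = 6.90×10^8 J/(m²·K).
ω = 2π / 3.15×10^7 s = 1.99×10^-7 s⁻¹.
Phase lag φ = arctan(Cω/λ) = arctan(137/28.7) = 1.36 rad.
Time lag = φ / ω = 1.36 / 1.99×10^-7 = 6.85×10^6 s = 79.3 days.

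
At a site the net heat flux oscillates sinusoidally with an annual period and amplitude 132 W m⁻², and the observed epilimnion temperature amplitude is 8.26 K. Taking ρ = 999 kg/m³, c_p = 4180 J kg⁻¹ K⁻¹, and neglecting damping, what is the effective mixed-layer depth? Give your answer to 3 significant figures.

19.2 m

ω = 2π / 3.15×10^7 s = 1.99×10^-7 s⁻¹.
Required C = F₀ / (A ω) = 132 / (8.26 × 1.99×10^-7) = 8.02×10^7 J/(m²·K).
D = C / (ρ c_p) = 8.02×10^7 / (999 × 4180) = 19.2 m.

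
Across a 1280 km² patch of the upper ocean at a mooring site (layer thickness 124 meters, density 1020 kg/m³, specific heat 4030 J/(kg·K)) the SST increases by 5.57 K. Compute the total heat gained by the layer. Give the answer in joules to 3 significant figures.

3.63×10^18 J

Areal heat capacity C = ρ c_p D = 1020 × 4030 × 124 = 5.10×10^8 J m⁻² K⁻¹.
Heat per unit area: q = C ΔT = 5.10×10^8 × 5.57 = 2.84×10^9 J/m².
Total heat: Q = q × A = 2.84×10^9 × (1280 × 10⁶ m²) = 3.63×10^18 J.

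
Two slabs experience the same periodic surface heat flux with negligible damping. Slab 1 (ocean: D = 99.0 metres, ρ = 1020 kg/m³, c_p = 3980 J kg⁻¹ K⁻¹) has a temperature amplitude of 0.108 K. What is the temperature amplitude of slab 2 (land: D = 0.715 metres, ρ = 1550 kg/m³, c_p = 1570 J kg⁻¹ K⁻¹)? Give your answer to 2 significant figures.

C_ocean = 4.02×10^8 J/(m²·K); C_land = 1.74×10^6 J/(m²·K).
A ∝ 1/C ⇒ A_land = A_ocean × C_ocean/C_land = 0.108 × 231 = 24.9 K.

25 K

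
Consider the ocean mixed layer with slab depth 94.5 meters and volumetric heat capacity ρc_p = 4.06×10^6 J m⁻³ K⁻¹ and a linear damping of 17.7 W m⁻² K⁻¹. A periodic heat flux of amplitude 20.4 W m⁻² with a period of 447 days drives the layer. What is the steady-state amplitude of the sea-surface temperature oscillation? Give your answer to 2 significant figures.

Areal heat capacity C = ρc_p × D = 4.06×10^6 × 94.5 = 3.84×10^8 J/(m^2 K).
Angular frequency ω = 2π / T = 2π / 3.86×10^7 s = 1.63×10^-7 s⁻¹.
√((Cω)² + λ²) = √((62.4)² + 17.7²) = 64.9 W/(m²·K).
Amplitude A = F₀ / √((Cω)²+λ²) = 20.4 / 64.9 = 0.314 K.

0.31 K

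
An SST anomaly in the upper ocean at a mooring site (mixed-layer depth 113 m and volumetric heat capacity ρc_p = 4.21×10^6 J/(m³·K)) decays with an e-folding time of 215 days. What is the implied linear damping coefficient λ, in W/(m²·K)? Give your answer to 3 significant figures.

25.6

Areal heat capacity C = ρc_p × D = 4.21×10^6 × 113 = 4.76×10^8 J/(m²·K).
τ = 215 days = 1.86×10^7 s.
λ = C / τ = 4.76×10^8 / 1.86×10^7 = 25.6 W/(m²·K).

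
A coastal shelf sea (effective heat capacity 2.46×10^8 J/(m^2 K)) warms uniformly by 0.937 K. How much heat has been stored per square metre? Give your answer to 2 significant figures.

2.3×10^8

Areal heat capacity C = 2.46×10^8 J/(m^2 K) (given).
ΔQ = C ΔT = 2.46×10^8 × 0.937 = 2.31×10^8 J/m².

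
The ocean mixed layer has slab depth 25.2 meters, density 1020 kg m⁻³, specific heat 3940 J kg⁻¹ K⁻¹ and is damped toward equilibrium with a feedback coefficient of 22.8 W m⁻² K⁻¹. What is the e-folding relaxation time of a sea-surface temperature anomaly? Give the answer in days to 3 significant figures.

51.4 days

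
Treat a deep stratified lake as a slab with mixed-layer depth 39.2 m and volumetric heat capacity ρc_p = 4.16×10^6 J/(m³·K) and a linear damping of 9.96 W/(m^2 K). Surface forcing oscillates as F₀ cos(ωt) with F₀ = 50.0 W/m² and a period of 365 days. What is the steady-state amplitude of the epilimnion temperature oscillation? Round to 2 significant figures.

1.5 K

Areal heat capacity C = ρc_p × D = 4.16×10^6 × 39.2 = 1.63×10^8 J m⁻² K⁻¹.
Angular frequency ω = 2π / T = 2π / 3.15×10^7 s = 1.99×10^-7 s⁻¹.
√((Cω)² + λ²) = √((32.5)² + 9.96²) = 34.0 W/(m²·K).
Amplitude A = F₀ / √((Cω)²+λ²) = 50.0 / 34.0 = 1.47 K.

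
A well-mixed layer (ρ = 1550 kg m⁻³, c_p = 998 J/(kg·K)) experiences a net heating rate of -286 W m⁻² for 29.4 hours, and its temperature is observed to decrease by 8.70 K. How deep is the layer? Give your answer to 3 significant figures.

2.25 m

Heat input Q = F Δt = -286 × 1.06×10^5 s = -3.03×10^7 J/m².
Required areal heat capacity C = Q / ΔT = 3.48×10^6 J/(m²·K).
Depth D = C / (ρ c_p) = 3.48×10^6 / (1550 × 998) = 2.25 m.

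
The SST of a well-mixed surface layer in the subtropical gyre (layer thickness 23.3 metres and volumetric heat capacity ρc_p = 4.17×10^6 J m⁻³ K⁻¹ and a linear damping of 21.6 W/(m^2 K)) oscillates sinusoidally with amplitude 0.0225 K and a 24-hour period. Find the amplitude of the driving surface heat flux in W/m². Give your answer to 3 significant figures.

Areal heat capacity C = ρc_p × D = 4.17×10^6 × 23.3 = 9.72×10^7 J/(m^2 K).
ω = 2π / 86400 s = 7.27×10^-5 s⁻¹.
√((Cω)² + λ²) = √((7070)² + 21.6²) = 7070 W/(m²·K).
F₀ = A × √((Cω)²+λ²) = 0.0225 × 7070 = 159 W/m².

159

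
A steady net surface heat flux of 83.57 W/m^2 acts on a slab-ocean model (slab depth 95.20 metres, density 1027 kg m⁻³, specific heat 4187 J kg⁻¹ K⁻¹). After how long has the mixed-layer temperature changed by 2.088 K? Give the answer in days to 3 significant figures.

118 days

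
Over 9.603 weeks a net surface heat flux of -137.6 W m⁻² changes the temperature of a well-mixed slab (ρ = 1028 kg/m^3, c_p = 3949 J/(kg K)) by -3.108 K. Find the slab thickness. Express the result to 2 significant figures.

Heat input Q = F Δt = -137.6 × 5.81×10^6 s = -7.99×10^8 J/m².
Required areal heat capacity C = Q / ΔT = 2.57×10^8 J/(m²·K).
Depth D = C / (ρ c_p) = 2.57×10^8 / (1028 × 3949) = 63.3 m.

63 m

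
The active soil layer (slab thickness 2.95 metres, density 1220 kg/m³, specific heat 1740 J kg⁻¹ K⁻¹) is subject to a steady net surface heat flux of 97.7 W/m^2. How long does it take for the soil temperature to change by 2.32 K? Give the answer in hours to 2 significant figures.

Areal heat capacity C = ρ c_p D = 1220 × 1740 × 2.95 = 6.26×10^6 J/(m^2 K).
Time required: Δt = C ΔT / F = 6.26×10^6 × 2.32 / 97.7 = 1.49×10^5 s.
In hours: 1.49×10^5 s / (3600 s/hour) = 41.3 hours.

41 hours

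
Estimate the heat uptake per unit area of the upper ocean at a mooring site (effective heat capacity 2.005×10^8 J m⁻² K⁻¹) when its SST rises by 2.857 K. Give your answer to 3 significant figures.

Areal heat capacity C = 2.005×10^8 J m⁻² K⁻¹ (given).
ΔQ = C ΔT = 2.00×10^8 × 2.857 = 5.73×10^8 J/m².

5.73×10^8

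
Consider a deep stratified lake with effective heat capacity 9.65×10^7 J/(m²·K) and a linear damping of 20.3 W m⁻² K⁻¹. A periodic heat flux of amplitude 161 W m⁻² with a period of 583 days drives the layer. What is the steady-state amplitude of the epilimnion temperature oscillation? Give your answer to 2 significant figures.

6.8 K

Areal heat capacity C = 9.65×10^7 J/(m²·K) (given).
Angular frequency ω = 2π / T = 2π / 5.04×10^7 s = 1.25×10^-7 s⁻¹.
√((Cω)² + λ²) = √((12.0)² + 20.3²) = 23.6 W/(m²·K).
Amplitude A = F₀ / √((Cω)²+λ²) = 161 / 23.6 = 6.82 K.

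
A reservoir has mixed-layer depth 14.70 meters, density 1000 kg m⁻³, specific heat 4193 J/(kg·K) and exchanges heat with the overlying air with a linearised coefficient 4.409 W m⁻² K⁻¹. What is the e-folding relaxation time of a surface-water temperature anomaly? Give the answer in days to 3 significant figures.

162 days

Areal heat capacity C = ρ c_p D = 1000 × 4193 × 14.70 = 6.16×10^7 J m⁻² K⁻¹.
Relaxation time τ = C / λ = 6.16×10^7 / 4.409 = 1.40×10^7 s.
In days: 1.40×10^7 s / (86400 s/day) = 162 days.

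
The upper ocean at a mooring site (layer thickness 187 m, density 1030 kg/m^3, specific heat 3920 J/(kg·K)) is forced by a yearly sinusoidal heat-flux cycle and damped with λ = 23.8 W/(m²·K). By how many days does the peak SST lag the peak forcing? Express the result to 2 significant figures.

Areal heat capacity C = ρ c_p D = 1030 × 3920 × 187 = 7.55×10^8 J m⁻² K⁻¹.
ω = 2π / 3.15×10^7 s = 1.99×10^-7 s⁻¹.
Phase lag φ = arctan(Cω/λ) = arctan(150/23.8) = 1.41 rad.
Time lag = φ / ω = 1.41 / 1.99×10^-7 = 7.10×10^6 s = 82.1 days.

82 days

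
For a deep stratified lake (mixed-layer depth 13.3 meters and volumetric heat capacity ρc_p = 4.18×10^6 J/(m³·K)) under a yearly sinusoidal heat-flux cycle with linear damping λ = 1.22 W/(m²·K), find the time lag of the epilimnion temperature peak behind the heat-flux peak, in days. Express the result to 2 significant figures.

Areal heat capacity C = ρc_p × D = 4.18×10^6 × 13.3 = 5.56×10^7 J m⁻² K⁻¹.
ω = 2π / 3.15×10^7 s = 1.99×10^-7 s⁻¹.
Phase lag φ = arctan(Cω/λ) = arctan(11.1/1.22) = 1.46 rad.
Time lag = φ / ω = 1.46 / 1.99×10^-7 = 7.33×10^6 s = 84.9 days.

85 days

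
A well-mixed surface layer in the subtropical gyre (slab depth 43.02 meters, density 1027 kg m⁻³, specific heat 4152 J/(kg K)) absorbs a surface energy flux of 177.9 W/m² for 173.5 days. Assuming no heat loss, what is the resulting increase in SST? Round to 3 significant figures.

14.5 K

Areal heat capacity C = ρ c_p D = 1027 × 4152 × 43.02 = 1.83×10^8 J m⁻² K⁻¹.
Net heat input Q = F Δt = 177.9 × (173.5 days × 86400 s/day) = 2.67×10^9 J/m².
ΔT = Q / C = 2.67×10^9 / 1.83×10^8 = 14.5 K.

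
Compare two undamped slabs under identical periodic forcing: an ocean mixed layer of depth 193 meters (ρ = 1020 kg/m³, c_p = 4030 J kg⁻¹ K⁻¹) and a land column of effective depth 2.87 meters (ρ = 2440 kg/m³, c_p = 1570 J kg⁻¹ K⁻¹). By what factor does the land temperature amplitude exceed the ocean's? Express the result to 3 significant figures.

C_ocean = 1020 × 4030 × 193 = 7.93×10^8 J/(m²·K).
C_land = 2440 × 1570 × 2.87 = 1.10×10^7 J/(m²·K).
Undamped amplitude ∝ 1/C, so A_land/A_ocean = C_ocean/C_land = 72.2.

72.2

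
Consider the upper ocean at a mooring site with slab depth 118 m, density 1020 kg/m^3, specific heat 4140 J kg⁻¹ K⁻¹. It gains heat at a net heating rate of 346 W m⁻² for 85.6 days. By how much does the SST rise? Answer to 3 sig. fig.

5.14 K

Areal heat capacity C = ρ c_p D = 1020 × 4140 × 118 = 4.98×10^8 J/(m²·K).
Net heat input Q = F Δt = 346 × (85.6 days × 86400 s/day) = 2.56×10^9 J/m².
ΔT = Q / C = 2.56×10^9 / 4.98×10^8 = 5.14 K.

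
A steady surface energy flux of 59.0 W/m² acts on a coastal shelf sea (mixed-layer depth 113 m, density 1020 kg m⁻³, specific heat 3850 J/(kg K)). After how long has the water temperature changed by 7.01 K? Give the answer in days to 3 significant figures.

610 days

Areal heat capacity C = ρ c_p D = 1020 × 3850 × 113 = 4.44×10^8 J/(m²·K).
Time required: Δt = C ΔT / F = 4.44×10^8 × 7.01 / 59.0 = 5.27×10^7 s.
In days: 5.27×10^7 s / (86400 s/day) = 610 days.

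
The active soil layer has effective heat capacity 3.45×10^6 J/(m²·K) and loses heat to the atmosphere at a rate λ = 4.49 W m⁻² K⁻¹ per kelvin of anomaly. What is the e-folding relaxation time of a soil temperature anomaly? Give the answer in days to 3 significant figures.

8.89 days

Areal heat capacity C = 3.45×10^6 J/(m²·K) (given).
Relaxation time τ = C / λ = 3.45×10^6 / 4.49 = 7.68×10^5 s.
In days: 7.68×10^5 s / (86400 s/day) = 8.89 days.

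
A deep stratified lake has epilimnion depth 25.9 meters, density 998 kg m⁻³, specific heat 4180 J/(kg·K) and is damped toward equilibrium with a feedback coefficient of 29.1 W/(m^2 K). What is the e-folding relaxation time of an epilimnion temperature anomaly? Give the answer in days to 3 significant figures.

Areal heat capacity C = ρ c_p D = 998 × 4180 × 25.9 = 1.08×10^8 J/(m²·K).
Relaxation time τ = C / λ = 1.08×10^8 / 29.1 = 3.71×10^6 s.
In days: 3.71×10^6 s / (86400 s/day) = 43.0 days.

43.0 days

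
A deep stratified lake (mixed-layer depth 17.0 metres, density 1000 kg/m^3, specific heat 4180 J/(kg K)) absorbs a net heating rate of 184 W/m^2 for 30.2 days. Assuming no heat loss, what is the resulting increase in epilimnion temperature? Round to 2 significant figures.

6.8 K

Areal heat capacity C = ρ c_p D = 1000 × 4180 × 17.0 = 7.11×10^7 J m⁻² K⁻¹.
Net heat input Q = F Δt = 184 × (30.2 days × 86400 s/day) = 4.80×10^8 J/m².
ΔT = Q / C = 4.80×10^8 / 7.11×10^7 = 6.76 K.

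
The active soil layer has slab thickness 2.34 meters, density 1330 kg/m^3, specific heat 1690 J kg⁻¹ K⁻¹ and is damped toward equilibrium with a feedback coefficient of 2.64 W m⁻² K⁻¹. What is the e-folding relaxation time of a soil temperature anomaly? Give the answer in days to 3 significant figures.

Areal heat capacity C = ρ c_p D = 1330 × 1690 × 2.34 = 5.26×10^6 J/(m²·K).
Relaxation time τ = C / λ = 5.26×10^6 / 2.64 = 1.99×10^6 s.
In days: 1.99×10^6 s / (86400 s/day) = 23.1 days.

23.1 days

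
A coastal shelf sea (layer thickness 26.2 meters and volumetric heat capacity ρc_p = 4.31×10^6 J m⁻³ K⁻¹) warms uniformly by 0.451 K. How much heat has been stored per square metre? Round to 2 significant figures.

Areal heat capacity C = ρc_p × D = 4.31×10^6 × 26.2 = 1.13×10^8 J m⁻² K⁻¹.
ΔQ = C ΔT = 1.13×10^8 × 0.451 = 5.09×10^7 J/m².

5.1×10^7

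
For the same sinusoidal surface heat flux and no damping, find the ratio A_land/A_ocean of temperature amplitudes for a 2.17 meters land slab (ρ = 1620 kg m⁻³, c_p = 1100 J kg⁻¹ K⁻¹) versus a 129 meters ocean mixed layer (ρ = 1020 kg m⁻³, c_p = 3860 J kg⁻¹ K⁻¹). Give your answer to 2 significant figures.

C_ocean = 1020 × 3860 × 129 = 5.08×10^8 J/(m²·K).
C_land = 1620 × 1100 × 2.17 = 3.87×10^6 J/(m²·K).
Undamped amplitude ∝ 1/C, so A_land/A_ocean = C_ocean/C_land = 131.

130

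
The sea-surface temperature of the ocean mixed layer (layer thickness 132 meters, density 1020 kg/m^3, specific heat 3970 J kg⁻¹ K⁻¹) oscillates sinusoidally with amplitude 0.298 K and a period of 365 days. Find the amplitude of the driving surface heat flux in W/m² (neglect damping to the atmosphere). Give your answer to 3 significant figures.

31.7

Areal heat capacity C = ρ c_p D = 1020 × 3970 × 132 = 5.35×10^8 J m⁻² K⁻¹.
ω = 2π / 3.15×10^7 s = 1.99×10^-7 s⁻¹.
Cω = 5.35×10^8 × 1.99×10^-7 = 106 W/(m²·K).
F₀ = A × Cω = 0.298 × 106 = 31.7 W/m².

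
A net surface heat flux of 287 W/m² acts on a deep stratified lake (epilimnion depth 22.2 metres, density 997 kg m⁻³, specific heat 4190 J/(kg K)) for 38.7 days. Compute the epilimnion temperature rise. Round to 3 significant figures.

Areal heat capacity C = ρ c_p D = 997 × 4190 × 22.2 = 9.27×10^7 J m⁻² K⁻¹.
Net heat input Q = F Δt = 287 × (38.7 days × 86400 s/day) = 9.60×10^8 J/m².
ΔT = Q / C = 9.60×10^8 / 9.27×10^7 = 10.3 K.

10.3 K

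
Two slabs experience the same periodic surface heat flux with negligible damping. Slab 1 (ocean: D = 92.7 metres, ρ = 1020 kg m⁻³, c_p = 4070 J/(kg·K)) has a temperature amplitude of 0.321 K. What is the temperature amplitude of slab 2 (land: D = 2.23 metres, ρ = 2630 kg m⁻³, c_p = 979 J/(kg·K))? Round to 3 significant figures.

21.5 K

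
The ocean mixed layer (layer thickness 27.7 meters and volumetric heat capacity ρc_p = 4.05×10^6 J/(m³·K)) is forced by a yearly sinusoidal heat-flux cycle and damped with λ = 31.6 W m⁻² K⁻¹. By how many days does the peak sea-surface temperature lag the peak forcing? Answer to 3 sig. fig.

35.8 days

Areal heat capacity C = ρc_p × D = 4.05×10^6 × 27.7 = 1.12×10^8 J m⁻² K⁻¹.
ω = 2π / 3.15×10^7 s = 1.99×10^-7 s⁻¹.
Phase lag φ = arctan(Cω/λ) = arctan(22.4/31.6) = 0.616 rad.
Time lag = φ / ω = 0.616 / 1.99×10^-7 = 3.09×10^6 s = 35.8 days.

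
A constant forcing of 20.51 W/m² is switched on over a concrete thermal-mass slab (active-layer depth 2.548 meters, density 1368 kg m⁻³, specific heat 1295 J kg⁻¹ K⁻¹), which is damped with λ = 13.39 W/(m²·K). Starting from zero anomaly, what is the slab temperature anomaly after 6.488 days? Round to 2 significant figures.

1.2 K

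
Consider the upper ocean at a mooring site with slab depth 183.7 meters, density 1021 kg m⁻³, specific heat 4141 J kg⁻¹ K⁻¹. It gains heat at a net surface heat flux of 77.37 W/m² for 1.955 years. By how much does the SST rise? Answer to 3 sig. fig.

Areal heat capacity C = ρ c_p D = 1021 × 4141 × 183.7 = 7.77×10^8 J/(m^2 K).
Net heat input Q = F Δt = 77.37 × (1.955 years × 3.156×10^7 s/year) = 4.77×10^9 J/m².
ΔT = Q / C = 4.77×10^9 / 7.77×10^8 = 6.15 K.

6.15 K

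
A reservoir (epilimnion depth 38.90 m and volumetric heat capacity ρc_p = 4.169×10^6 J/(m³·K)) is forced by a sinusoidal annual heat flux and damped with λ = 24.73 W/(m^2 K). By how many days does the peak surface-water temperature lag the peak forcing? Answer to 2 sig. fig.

53 days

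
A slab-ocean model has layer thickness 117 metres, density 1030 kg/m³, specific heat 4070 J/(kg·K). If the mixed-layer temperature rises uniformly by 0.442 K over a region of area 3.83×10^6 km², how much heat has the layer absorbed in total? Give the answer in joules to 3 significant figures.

Areal heat capacity C = ρ c_p D = 1030 × 4070 × 117 = 4.90×10^8 J/(m^2 K).
Heat per unit area: q = C ΔT = 4.90×10^8 × 0.442 = 2.17×10^8 J/m².
Total heat: Q = q × A = 2.17×10^8 × (3.83×10^6 × 10⁶ m²) = 8.30×10^20 J.

8.30×10^20 J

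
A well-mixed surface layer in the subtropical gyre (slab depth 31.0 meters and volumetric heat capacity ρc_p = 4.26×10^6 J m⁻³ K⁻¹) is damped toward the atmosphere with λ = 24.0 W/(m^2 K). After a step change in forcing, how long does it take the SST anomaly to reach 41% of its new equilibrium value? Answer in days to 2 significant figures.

34 days

Areal heat capacity C = ρc_p × D = 4.26×10^6 × 31.0 = 1.32×10^8 J/(m²·K).
τ = C / λ = 1.32×10^8 / 24.0 = 5.50×10^6 s.
Fraction reached: 1 − e^(−t/τ) = 0.41 ⇒ t = −τ ln(1 − 0.41) = τ × 0.528.
t = 2.90×10^6 s = 33.6 days.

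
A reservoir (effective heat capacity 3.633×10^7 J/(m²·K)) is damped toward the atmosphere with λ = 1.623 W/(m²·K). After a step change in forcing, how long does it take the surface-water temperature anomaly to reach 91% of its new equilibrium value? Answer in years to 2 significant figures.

Areal heat capacity C = 3.633×10^7 J/(m²·K) (given).
τ = C / λ = 3.63×10^7 / 1.623 = 2.24×10^7 s.
Fraction reached: 1 − e^(−t/τ) = 0.91 ⇒ t = −τ ln(1 − 0.91) = τ × 2.41.
t = 5.39×10^7 s = 1.71 years.

1.7 years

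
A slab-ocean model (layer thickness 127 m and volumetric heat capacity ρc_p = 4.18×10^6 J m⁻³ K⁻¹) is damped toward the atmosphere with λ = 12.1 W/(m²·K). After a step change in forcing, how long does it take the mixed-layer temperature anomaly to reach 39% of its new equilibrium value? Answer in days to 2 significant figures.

Areal heat capacity C = ρc_p × D = 4.18×10^6 × 127 = 5.31×10^8 J/(m²·K).
τ = C / λ = 5.31×10^8 / 12.1 = 4.39×10^7 s.
Fraction reached: 1 − e^(−t/τ) = 0.39 ⇒ t = −τ ln(1 − 0.39) = τ × 0.494.
t = 2.17×10^7 s = 251 days.

250 days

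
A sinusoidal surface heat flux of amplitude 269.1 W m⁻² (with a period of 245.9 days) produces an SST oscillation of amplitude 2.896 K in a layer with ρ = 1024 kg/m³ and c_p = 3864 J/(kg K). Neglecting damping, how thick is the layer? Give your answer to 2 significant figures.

ω = 2π / 2.12×10^7 s = 2.96×10^-7 s⁻¹.
Required C = F₀ / (A ω) = 269.1 / (2.896 × 2.96×10^-7) = 3.14×10^8 J/(m²·K).
D = C / (ρ c_p) = 3.14×10^8 / (1024 × 3864) = 79.4 m.

79 m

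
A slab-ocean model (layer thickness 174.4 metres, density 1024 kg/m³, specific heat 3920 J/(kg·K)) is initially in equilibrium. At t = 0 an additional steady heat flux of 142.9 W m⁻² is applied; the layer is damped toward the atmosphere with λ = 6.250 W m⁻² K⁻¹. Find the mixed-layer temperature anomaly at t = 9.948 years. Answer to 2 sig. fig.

Areal heat capacity C = ρ c_p D = 1024 × 3920 × 174.4 = 7.00×10^8 J/(m^2 K).
τ = C / λ = 7.00×10^8 / 6.250 = 1.12×10^8 s.
Equilibrium anomaly ΔT_eq = F / λ = 142.9 / 6.250 = 22.9 K.
t = 9.948 years = 3.14×10^8 s, so t/τ = 2.80.
ΔT(t) = ΔT_eq (1 − e^(−t/τ)) = 22.9 × (1 − e^−2.80) = 21.5 K.

21 K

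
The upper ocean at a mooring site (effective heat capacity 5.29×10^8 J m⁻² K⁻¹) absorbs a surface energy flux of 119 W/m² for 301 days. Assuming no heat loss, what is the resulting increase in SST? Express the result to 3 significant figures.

Areal heat capacity C = 5.29×10^8 J m⁻² K⁻¹ (given).
Net heat input Q = F Δt = 119 × (301 days × 86400 s/day) = 3.09×10^9 J/m².
ΔT = Q / C = 3.09×10^9 / 5.29×10^8 = 5.85 K.

5.85 K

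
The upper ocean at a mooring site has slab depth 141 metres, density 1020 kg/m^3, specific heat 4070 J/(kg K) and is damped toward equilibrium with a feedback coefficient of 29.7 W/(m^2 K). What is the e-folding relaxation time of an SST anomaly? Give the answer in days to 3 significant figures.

228 days

Areal heat capacity C = ρ c_p D = 1020 × 4070 × 141 = 5.85×10^8 J/(m^2 K).
Relaxation time τ = C / λ = 5.85×10^8 / 29.7 = 1.97×10^7 s.
In days: 1.97×10^7 s / (86400 s/day) = 228 days.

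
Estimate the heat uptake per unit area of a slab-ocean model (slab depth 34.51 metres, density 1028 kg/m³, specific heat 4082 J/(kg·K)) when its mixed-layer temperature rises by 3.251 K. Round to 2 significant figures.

Areal heat capacity C = ρ c_p D = 1028 × 4082 × 34.51 = 1.45×10^8 J/(m²·K).
ΔQ = C ΔT = 1.45×10^8 × 3.251 = 4.71×10^8 J/m².

4.7×10^8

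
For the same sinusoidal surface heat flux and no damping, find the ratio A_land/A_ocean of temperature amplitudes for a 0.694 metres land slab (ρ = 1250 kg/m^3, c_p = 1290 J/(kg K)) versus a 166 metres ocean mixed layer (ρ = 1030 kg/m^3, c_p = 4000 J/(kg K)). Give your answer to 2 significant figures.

C_ocean = 1030 × 4000 × 166 = 6.84×10^8 J/(m²·K).
C_land = 1250 × 1290 × 0.694 = 1.12×10^6 J/(m²·K).
Undamped amplitude ∝ 1/C, so A_land/A_ocean = C_ocean/C_land = 611.

610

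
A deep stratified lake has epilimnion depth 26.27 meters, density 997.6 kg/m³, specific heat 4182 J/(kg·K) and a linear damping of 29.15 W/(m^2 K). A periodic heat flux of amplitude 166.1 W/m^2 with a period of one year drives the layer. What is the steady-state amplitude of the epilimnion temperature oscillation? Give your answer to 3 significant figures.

Areal heat capacity C = ρ c_p D = 997.6 × 4182 × 26.27 = 1.10×10^8 J m⁻² K⁻¹.
Angular frequency ω = 2π / T = 2π / 3.15×10^7 s = 1.99×10^-7 s⁻¹.
√((Cω)² + λ²) = √((21.8)² + 29.15²) = 36.4 W/(m²·K).
Amplitude A = F₀ / √((Cω)²+λ²) = 166.1 / 36.4 = 4.56 K.

4.56 K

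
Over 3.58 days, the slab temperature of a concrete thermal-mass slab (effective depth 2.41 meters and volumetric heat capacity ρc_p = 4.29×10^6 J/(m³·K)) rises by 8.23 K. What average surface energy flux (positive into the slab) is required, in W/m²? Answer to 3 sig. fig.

275

Areal heat capacity C = ρc_p × D = 4.29×10^6 × 2.41 = 1.03×10^7 J m⁻² K⁻¹.
Required heat per unit area: Q = C ΔT = 1.03×10^7 × 8.23 = 8.51×10^7 J/m².
Flux F = Q / Δt = 8.51×10^7 / 3.09×10^5 s = 275 W/m².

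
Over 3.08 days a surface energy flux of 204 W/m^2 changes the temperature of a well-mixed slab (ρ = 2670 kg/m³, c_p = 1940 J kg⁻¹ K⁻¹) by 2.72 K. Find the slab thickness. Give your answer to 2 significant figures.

Heat input Q = F Δt = 204 × 2.66×10^5 s = 5.43×10^7 J/m².
Required areal heat capacity C = Q / ΔT = 2.00×10^7 J/(m²·K).
Depth D = C / (ρ c_p) = 2.00×10^7 / (2670 × 1940) = 3.85 m.

3.9 m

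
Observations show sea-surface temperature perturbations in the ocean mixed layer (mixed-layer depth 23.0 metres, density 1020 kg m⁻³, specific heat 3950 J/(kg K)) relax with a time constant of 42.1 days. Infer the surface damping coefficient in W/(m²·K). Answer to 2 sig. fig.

25

Areal heat capacity C = ρ c_p D = 1020 × 3950 × 23.0 = 9.27×10^7 J/(m²·K).
τ = 42.1 days = 3.64×10^6 s.
λ = C / τ = 9.27×10^7 / 3.64×10^6 = 25.5 W/(m²·K).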